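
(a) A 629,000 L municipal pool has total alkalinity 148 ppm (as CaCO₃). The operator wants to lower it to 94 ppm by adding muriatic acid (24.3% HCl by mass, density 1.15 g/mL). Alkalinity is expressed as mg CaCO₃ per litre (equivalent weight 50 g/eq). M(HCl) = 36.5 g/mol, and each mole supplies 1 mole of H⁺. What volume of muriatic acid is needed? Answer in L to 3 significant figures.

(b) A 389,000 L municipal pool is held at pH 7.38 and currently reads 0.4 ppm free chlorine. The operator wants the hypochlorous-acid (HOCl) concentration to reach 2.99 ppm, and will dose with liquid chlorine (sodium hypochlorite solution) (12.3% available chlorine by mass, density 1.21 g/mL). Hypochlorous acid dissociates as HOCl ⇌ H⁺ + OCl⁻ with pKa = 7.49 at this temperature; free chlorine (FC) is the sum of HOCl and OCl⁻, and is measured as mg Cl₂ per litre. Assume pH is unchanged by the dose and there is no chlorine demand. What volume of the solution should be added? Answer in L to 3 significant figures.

(a) Alkalinity to neutralize: (148 − 94) = 54 mg/L as CaCO₃ × 629,000 L = 33,970 g as CaCO₃.
(a) Equivalents of H⁺ required: 33,970 ÷ 50 g/eq = 679.3 eq = 679.3 mol HCl.
(a) Mass of HCl: 679.3 × 36.5 = 24,800 g.
(a) Mass of 24.3% solution: 24,800 / 0.243 = 102,000 g.
(a) Volume: 102,000 g ÷ 1.15 g/mL = 88,730 mL.

(b) [OCl⁻]/[HOCl] = 10^(pH − pKa) = 10^(7.38 − 7.49) = 0.7762; fraction as HOCl = 1/(1 + 0.7762) = 0.563.
(b) Free chlorine required for 2.99 ppm HOCl: 2.99 / 0.563 = 5.311 ppm.
(b) FC to add: 5.311 − 0.4 = 4.911 mg/L as Cl₂.
(b) Cl₂ equivalent: 4.911 mg/L × 389,000 L = 1910 g.
(b) Product at 12.3% available Cl: 1910 / 0.123 = 15,530 g.
(b) Volume: 15,530 g ÷ 1.21 g/mL = 12,840 mL.

(a) 88.7 L; (b) 12.8 L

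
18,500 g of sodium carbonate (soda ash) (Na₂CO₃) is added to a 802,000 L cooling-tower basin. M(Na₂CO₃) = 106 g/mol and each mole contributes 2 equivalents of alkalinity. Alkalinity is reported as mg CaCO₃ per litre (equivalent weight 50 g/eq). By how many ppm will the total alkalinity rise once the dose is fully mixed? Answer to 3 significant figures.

21.8 ppm

Moles of Na₂CO₃: 18,500 g ÷ 106 g/mol = 174.5 mol → 349.1 eq of alkalinity.
As CaCO₃: 349.1 eq × 50 g/eq = 17,450 g.
Rise: 17,450 g / 802,000 L × 1000 = 21.76 mg/L.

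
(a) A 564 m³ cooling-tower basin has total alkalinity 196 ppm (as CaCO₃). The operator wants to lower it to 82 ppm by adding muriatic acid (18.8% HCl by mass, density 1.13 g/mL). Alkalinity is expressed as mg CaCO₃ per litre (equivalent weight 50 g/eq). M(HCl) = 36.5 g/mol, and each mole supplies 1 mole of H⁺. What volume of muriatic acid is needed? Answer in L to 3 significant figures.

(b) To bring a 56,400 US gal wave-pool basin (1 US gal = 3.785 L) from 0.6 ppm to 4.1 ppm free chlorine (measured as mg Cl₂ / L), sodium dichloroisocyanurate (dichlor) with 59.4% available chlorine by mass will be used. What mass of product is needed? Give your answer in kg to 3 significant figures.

(a) Volume: 564 m³ = 564,000 L.
(a) Alkalinity to neutralize: (196 − 82) = 114 mg/L as CaCO₃ × 564,000 L = 64,300 g as CaCO₃.
(a) Equivalents of H⁺ required: 64,300 ÷ 50 g/eq = 1286 eq = 1286 mol HCl.
(a) Mass of HCl: 1286 × 36.5 = 46,940 g.
(a) Mass of 18.8% solution: 46,940 / 0.188 = 249,700 g.
(a) Volume: 249,700 g ÷ 1.13 g/mL = 220,900 mL.

(b) Volume: 56,400 US gal × 3.785 L/gal = 213,474 L.
(b) Chlorine deficit: 4.1 − 0.6 = 3.5 ppm = 3.5 mg/L as Cl₂.
(b) Cl₂ equivalent needed: 3.5 mg/L × 213,474 L = 747,200 mg = 747.2 g.
(b) Product at 59.4% available chlorine: 747.2 / 0.594 = 1258 g.

(a) 221 L; (b) 1.26 kg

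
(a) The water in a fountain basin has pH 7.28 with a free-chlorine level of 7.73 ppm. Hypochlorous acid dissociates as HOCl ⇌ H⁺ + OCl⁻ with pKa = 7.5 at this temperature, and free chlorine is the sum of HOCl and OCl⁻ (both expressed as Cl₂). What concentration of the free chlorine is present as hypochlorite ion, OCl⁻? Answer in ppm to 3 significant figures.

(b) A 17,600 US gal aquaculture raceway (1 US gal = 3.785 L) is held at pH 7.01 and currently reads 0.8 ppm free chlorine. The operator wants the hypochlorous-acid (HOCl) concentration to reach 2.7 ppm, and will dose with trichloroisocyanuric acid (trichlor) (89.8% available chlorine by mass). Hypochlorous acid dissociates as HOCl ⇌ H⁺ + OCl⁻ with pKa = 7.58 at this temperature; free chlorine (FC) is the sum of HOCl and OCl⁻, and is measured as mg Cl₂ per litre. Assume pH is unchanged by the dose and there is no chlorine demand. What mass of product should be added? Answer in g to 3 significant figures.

(a) [OCl⁻]/[HOCl] = 10^(pH − pKa) = 10^(7.28 − 7.5) = 10^-0.22 = 0.6026.
(a) Fraction as HOCl = 1 / (1 + 0.6026) = 0.624.
(a) OCl⁻ = (1 − 0.624) × 7.73 ppm = 2.906 ppm.

(b) Volume: 17,600 US gal × 3.785 L/gal = 66,616 L.
(b) [OCl⁻]/[HOCl] = 10^(pH − pKa) = 10^(7.01 − 7.58) = 0.2692; fraction as HOCl = 1/(1 + 0.2692) = 0.7879.
(b) Free chlorine required for 2.7 ppm HOCl: 2.7 / 0.7879 = 3.427 ppm.
(b) FC to add: 3.427 − 0.8 = 2.627 mg/L as Cl₂.
(b) Cl₂ equivalent: 2.627 mg/L × 66,616 L = 175 g.
(b) Product at 89.8% available Cl: 175 / 0.898 = 194.9 g.

(a) 2.91 ppm; (b) 195 g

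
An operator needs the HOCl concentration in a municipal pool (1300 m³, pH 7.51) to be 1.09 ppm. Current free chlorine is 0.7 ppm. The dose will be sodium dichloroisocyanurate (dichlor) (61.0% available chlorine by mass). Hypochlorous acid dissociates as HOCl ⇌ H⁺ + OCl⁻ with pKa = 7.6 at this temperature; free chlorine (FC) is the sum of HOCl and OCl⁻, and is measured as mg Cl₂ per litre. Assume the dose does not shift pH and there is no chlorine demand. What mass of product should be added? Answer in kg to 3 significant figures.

Volume: 1300 m³ = 1,300,000 L.
[OCl⁻]/[HOCl] = 10^(pH − pKa) = 10^(7.51 − 7.6) = 0.8128; fraction as HOCl = 1/(1 + 0.8128) = 0.5516.
Free chlorine required for 1.09 ppm HOCl: 1.09 / 0.5516 = 1.976 ppm.
FC to add: 1.976 − 0.7 = 1.276 mg/L as Cl₂.
Cl₂ equivalent: 1.276 mg/L × 1,300,000 L = 1659 g.
Product at 61.0% available Cl: 1659 / 0.61 = 2719 g.

2.72 kg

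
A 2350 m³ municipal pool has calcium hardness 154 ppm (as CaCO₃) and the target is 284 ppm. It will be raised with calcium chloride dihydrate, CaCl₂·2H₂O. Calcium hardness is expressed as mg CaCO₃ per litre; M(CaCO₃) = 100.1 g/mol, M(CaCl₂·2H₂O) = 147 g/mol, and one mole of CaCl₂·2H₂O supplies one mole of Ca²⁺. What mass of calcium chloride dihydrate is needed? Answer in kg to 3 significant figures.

Volume: 2350 m³ = 2,350,000 L.
Hardness to add: (284 − 154) = 130 mg/L as CaCO₃ × 2,350,000 L = 305,500 g as CaCO₃.
Moles of Ca²⁺ (1 mol Ca²⁺ ≡ 1 mol CaCO₃): 305,500 / 100.1 g/mol = 3052 mol.
Mass of CaCl₂·2H₂O: 3052 × 147 = 448,600 g.

449 kg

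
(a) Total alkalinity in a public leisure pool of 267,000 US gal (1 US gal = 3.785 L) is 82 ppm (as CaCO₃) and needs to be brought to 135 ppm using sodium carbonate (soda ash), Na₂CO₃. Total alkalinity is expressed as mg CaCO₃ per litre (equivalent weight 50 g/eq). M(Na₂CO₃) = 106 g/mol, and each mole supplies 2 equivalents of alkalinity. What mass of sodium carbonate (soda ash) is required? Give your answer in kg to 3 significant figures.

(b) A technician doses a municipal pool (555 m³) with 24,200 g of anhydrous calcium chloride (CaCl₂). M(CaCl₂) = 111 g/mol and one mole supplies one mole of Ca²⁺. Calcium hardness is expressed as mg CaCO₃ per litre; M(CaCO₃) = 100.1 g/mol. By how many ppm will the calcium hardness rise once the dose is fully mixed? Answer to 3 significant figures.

(a) 56.8 kg; (b) 39.3 ppm

(a) Volume: 267,000 US gal × 3.785 L/gal = 1,010,595 L.
(a) Alkalinity to add: (135 − 82) = 53 mg/L as CaCO₃ × 1,010,595 L = 53,560 g as CaCO₃.
(a) Equivalents: 53,560 g ÷ 50 g/eq = 1071 eq.
(a) Each mole of Na₂CO₃ supplies 2 eq, so 1071 / 2 = 535.6 mol.
(a) Mass: 535.6 mol × 106 g/mol = 56,780 g.

(b) Volume: 555 m³ = 555,000 L.
(b) Moles of Ca²⁺: 24,200 g ÷ 111 g/mol = 218 mol.
(b) As CaCO₃: 218 mol × 100.1 g/mol = 21,820 g.
(b) Rise: 21,820 g / 555,000 L × 1000 = 39.32 mg/L.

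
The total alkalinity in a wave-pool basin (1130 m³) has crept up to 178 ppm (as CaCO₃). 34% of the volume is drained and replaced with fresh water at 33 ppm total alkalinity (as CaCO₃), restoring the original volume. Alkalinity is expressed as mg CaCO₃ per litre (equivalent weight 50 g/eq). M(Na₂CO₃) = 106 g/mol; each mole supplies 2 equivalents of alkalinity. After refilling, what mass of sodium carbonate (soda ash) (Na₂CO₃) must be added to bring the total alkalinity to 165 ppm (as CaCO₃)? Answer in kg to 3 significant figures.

43.5 kg

Volume: 1130 m³ = 1,130,000 L.
After draining 34% and refilling: 178 × 0.66 + 33 × 0.34 = 128.7 ppm.
Deficit to target: 165 − 128.7 = 36.3 mg/L.
As CaCO₃: 36.3 mg/L × 1,130,000 L = 41,020 g; ÷ 50 g/eq ÷ 2 = 410.2 mol Na₂CO₃.
Mass: 410.2 × 106 = 43,480 g.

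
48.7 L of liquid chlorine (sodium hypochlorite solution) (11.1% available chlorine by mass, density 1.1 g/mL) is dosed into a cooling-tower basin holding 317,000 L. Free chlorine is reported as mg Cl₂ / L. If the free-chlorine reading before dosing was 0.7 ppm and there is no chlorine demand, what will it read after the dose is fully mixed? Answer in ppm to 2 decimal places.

Mass of solution: 48.7 L × 1000 mL/L × 1.1 g/mL = 53,570 g.
Available chlorine delivered: 53,570 g × 0.111 = 5946 g as Cl₂.
Concentration rise: 5946 g / 317,000 L = 18.76 mg/L = 18.76 ppm.
Final FC: 0.7 + 18.76 = 19.46 ppm.

19.46 ppm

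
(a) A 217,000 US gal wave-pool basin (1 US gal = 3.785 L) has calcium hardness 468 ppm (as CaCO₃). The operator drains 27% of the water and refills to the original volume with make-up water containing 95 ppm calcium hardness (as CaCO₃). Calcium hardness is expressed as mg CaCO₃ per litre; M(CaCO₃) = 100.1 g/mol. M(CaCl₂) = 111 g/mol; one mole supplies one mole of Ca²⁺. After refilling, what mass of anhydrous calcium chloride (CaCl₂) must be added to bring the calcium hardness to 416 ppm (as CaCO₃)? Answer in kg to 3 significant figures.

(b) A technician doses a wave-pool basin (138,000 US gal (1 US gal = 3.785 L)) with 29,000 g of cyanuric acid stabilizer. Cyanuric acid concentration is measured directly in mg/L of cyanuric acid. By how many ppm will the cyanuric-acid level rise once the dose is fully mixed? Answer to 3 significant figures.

(a) Volume: 217,000 US gal × 3.785 L/gal = 821,345 L.
(a) After draining 27% and refilling: 468 × 0.73 + 95 × 0.27 = 367.29 ppm.
(a) Deficit to target: 416 − 367.29 = 48.71 mg/L.
(a) As CaCO₃: 48.71 mg/L × 821,345 L = 40,010 g; ÷ 100.1 = 399.7 mol Ca²⁺.
(a) Mass: 399.7 × 111 = 44,360 g.

(b) Volume: 138,000 US gal × 3.785 L/gal = 522,330 L.
(b) Rise: 29,000 g / 522,330 L × 1000 = 55.52 mg/L.

(a) 44.4 kg; (b) 55.5 ppm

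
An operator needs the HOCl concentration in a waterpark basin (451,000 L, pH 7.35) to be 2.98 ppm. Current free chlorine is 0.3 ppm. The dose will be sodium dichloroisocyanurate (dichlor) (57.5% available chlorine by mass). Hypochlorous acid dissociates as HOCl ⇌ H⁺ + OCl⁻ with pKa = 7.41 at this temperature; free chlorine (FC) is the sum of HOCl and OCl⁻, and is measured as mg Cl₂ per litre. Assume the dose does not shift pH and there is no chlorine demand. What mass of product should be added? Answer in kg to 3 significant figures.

4.14 kg

[OCl⁻]/[HOCl] = 10^(pH − pKa) = 10^(7.35 − 7.41) = 0.871; fraction as HOCl = 1/(1 + 0.871) = 0.5345.
Free chlorine required for 2.98 ppm HOCl: 2.98 / 0.5345 = 5.575 ppm.
FC to add: 5.575 − 0.3 = 5.275 mg/L as Cl₂.
Cl₂ equivalent: 5.275 mg/L × 451,000 L = 2379 g.
Product at 57.5% available Cl: 2379 / 0.575 = 4138 g.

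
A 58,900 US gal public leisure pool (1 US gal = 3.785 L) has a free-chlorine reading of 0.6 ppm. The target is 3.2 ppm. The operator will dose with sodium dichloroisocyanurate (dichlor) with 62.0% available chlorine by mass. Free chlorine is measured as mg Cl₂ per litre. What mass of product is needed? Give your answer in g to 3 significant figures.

935 g

Volume: 58,900 US gal × 3.785 L/gal = 222,936 L.
Chlorine deficit: 3.2 − 0.6 = 2.6 ppm = 2.6 mg/L as Cl₂.
Cl₂ equivalent needed: 2.6 mg/L × 222,936 L = 579,600 mg = 579.6 g.
Product at 62.0% available chlorine: 579.6 / 0.62 = 934.9 g.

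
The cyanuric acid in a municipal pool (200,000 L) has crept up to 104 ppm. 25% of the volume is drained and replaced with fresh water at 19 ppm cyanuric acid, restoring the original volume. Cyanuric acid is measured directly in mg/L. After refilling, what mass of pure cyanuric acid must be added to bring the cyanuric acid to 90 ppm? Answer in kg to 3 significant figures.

1.45 kg

After draining 25% and refilling: 104 × 0.75 + 19 × 0.25 = 82.75 ppm.
Deficit to target: 90 − 82.75 = 7.25 mg/L.
Mass: 7.25 mg/L × 200,000 L = 1450 g cyanuric acid.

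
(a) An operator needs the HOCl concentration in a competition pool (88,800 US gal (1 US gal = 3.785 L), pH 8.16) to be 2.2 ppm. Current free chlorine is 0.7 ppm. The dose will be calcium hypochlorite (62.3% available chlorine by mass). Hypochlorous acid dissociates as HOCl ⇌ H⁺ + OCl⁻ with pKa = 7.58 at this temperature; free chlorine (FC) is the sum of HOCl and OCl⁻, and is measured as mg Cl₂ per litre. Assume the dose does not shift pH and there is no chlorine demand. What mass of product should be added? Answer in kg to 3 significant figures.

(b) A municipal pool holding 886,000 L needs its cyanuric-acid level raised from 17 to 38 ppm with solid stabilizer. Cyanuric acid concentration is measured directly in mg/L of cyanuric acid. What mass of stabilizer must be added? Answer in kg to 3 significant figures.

(a) Volume: 88,800 US gal × 3.785 L/gal = 336,108 L.
(a) [OCl⁻]/[HOCl] = 10^(pH − pKa) = 10^(8.16 − 7.58) = 3.802; fraction as HOCl = 1/(1 + 3.802) = 0.2083.
(a) Free chlorine required for 2.2 ppm HOCl: 2.2 / 0.2083 = 10.56 ppm.
(a) FC to add: 10.56 − 0.7 = 9.864 mg/L as Cl₂.
(a) Cl₂ equivalent: 9.864 mg/L × 336,108 L = 3315 g.
(a) Product at 62.3% available Cl: 3315 / 0.623 = 5322 g.

(b) CYA to add: (38 − 17) = 21 mg/L × 886,000 L = 18,610 g cyanuric acid.

(a) 5.32 kg; (b) 18.6 kg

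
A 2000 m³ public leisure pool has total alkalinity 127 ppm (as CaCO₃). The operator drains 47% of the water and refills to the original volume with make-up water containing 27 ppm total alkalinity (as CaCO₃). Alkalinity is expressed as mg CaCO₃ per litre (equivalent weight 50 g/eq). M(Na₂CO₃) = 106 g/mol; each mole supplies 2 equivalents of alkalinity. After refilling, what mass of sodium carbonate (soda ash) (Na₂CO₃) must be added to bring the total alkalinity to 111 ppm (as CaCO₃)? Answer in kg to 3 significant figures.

Volume: 2000 m³ = 2,000,000 L.
After draining 47% and refilling: 127 × 0.53 + 27 × 0.47 = 80 ppm.
Deficit to target: 111 − 80 = 31 mg/L.
As CaCO₃: 31 mg/L × 2,000,000 L = 62,000 g; ÷ 50 g/eq ÷ 2 = 620 mol Na₂CO₃.
Mass: 620 × 106 = 65,720 g.

65.7 kg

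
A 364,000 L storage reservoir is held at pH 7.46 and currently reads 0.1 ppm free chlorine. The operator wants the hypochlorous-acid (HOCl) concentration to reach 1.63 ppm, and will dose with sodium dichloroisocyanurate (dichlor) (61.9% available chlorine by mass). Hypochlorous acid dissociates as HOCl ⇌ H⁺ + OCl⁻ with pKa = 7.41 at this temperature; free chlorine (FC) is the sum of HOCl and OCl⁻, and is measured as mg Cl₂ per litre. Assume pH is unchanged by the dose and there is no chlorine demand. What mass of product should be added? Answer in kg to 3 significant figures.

[OCl⁻]/[HOCl] = 10^(pH − pKa) = 10^(7.46 − 7.41) = 1.122; fraction as HOCl = 1/(1 + 1.122) = 0.4712.
Free chlorine required for 1.63 ppm HOCl: 1.63 / 0.4712 = 3.459 ppm.
FC to add: 3.459 − 0.1 = 3.359 mg/L as Cl₂.
Cl₂ equivalent: 3.359 mg/L × 364,000 L = 1223 g.
Product at 61.9% available Cl: 1223 / 0.619 = 1975 g.

1.98 kg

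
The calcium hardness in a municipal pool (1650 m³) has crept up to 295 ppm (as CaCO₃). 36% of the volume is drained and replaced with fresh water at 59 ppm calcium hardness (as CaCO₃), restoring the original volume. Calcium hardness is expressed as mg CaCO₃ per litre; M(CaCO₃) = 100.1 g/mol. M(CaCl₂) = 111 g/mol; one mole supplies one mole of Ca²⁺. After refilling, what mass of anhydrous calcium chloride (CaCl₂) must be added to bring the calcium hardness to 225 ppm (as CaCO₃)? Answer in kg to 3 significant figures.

Volume: 1650 m³ = 1,650,000 L.
After draining 36% and refilling: 295 × 0.64 + 59 × 0.36 = 210.04 ppm.
Deficit to target: 225 − 210.04 = 14.96 mg/L.
As CaCO₃: 14.96 mg/L × 1,650,000 L = 24,680 g; ÷ 100.1 = 246.6 mol Ca²⁺.
Mass: 246.6 × 111 = 27,370 g.

27.4 kg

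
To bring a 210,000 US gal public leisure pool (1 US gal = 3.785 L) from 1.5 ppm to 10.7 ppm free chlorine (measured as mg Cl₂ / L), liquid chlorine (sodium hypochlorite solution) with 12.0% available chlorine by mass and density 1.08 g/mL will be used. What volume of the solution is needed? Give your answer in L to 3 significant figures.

Volume: 210,000 US gal × 3.785 L/gal = 794,850 L.
Chlorine deficit: 10.7 − 1.5 = 9.2 ppm = 9.2 mg/L as Cl₂.
Cl₂ equivalent needed: 9.2 mg/L × 794,850 L = 7,313,000 mg = 7313 g.
Product at 12.0% available chlorine: 7313 / 0.12 = 60,940 g.
Volume at density 1.08 g/mL: 60,940 g ÷ 1.08 g/mL = 56,420 mL.

56.4 L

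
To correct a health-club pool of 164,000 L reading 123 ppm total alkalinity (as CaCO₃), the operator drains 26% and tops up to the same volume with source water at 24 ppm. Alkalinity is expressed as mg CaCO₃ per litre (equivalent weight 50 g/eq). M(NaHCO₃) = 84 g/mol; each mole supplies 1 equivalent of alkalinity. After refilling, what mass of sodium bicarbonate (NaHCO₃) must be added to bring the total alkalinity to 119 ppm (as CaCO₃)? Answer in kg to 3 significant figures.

5.99 kg

After draining 26% and refilling: 123 × 0.74 + 24 × 0.26 = 97.26 ppm.
Deficit to target: 119 − 97.26 = 21.74 mg/L.
As CaCO₃: 21.74 mg/L × 164,000 L = 3565 g; ÷ 50 g/eq ÷ 1 = 71.31 mol NaHCO₃.
Mass: 71.31 × 84 = 5990 g.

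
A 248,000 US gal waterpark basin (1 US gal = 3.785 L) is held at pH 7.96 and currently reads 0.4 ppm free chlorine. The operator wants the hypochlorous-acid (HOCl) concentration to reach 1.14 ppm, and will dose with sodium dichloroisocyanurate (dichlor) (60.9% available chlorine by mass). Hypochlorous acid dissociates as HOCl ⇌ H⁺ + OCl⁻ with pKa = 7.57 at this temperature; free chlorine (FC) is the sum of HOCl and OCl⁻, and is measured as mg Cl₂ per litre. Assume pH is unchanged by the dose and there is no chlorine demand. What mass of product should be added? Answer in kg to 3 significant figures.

5.45 kg

Volume: 248,000 US gal × 3.785 L/gal = 938,680 L.
[OCl⁻]/[HOCl] = 10^(pH − pKa) = 10^(7.96 − 7.57) = 2.455; fraction as HOCl = 1/(1 + 2.455) = 0.2895.
Free chlorine required for 1.14 ppm HOCl: 1.14 / 0.2895 = 3.938 ppm.
FC to add: 3.938 − 0.4 = 3.538 mg/L as Cl₂.
Cl₂ equivalent: 3.538 mg/L × 938,680 L = 3321 g.
Product at 60.9% available Cl: 3321 / 0.609 = 5454 g.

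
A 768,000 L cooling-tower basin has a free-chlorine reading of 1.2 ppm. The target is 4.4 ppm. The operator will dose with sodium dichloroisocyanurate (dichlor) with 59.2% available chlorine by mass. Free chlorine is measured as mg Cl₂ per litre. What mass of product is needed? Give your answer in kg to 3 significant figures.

Chlorine deficit: 4.4 − 1.2 = 3.2 ppm = 3.2 mg/L as Cl₂.
Cl₂ equivalent needed: 3.2 mg/L × 768,000 L = 2,458,000 mg = 2458 g.
Product at 59.2% available chlorine: 2458 / 0.592 = 4151 g.

4.15 kg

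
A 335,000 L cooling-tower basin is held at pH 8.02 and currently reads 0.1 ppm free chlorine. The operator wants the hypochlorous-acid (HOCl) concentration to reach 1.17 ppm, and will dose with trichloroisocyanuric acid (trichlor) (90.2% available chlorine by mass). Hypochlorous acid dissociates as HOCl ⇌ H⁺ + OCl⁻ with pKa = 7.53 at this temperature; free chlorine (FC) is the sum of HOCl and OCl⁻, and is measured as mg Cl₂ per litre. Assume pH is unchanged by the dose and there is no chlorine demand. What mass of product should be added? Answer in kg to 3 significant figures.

1.74 kg

[OCl⁻]/[HOCl] = 10^(pH − pKa) = 10^(8.02 − 7.53) = 3.09; fraction as HOCl = 1/(1 + 3.09) = 0.2445.
Free chlorine required for 1.17 ppm HOCl: 1.17 / 0.2445 = 4.786 ppm.
FC to add: 4.786 − 0.1 = 4.686 mg/L as Cl₂.
Cl₂ equivalent: 4.686 mg/L × 335,000 L = 1570 g.
Product at 90.2% available Cl: 1570 / 0.902 = 1740 g.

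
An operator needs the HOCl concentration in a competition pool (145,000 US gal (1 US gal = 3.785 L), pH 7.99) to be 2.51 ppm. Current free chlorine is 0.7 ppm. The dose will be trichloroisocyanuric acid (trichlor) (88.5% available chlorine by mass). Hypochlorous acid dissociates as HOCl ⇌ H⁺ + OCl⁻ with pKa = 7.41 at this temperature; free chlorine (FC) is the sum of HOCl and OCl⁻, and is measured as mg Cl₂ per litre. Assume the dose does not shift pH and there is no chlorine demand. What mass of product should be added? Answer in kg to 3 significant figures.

7.04 kg

Volume: 145,000 US gal × 3.785 L/gal = 548,825 L.
[OCl⁻]/[HOCl] = 10^(pH − pKa) = 10^(7.99 − 7.41) = 3.802; fraction as HOCl = 1/(1 + 3.802) = 0.2083.
Free chlorine required for 2.51 ppm HOCl: 2.51 / 0.2083 = 12.05 ppm.
FC to add: 12.05 − 0.7 = 11.35 mg/L as Cl₂.
Cl₂ equivalent: 11.35 mg/L × 548,825 L = 6231 g.
Product at 88.5% available Cl: 6231 / 0.885 = 7040 g.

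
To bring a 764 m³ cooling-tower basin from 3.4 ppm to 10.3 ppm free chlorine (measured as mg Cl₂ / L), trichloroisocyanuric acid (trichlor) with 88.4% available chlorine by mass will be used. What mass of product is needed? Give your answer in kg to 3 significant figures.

5.96 kg

Volume: 764 m³ = 764,000 L.
Chlorine deficit: 10.3 − 3.4 = 6.9 ppm = 6.9 mg/L as Cl₂.
Cl₂ equivalent needed: 6.9 mg/L × 764,000 L = 5,272,000 mg = 5272 g.
Product at 88.4% available chlorine: 5272 / 0.884 = 5963 g.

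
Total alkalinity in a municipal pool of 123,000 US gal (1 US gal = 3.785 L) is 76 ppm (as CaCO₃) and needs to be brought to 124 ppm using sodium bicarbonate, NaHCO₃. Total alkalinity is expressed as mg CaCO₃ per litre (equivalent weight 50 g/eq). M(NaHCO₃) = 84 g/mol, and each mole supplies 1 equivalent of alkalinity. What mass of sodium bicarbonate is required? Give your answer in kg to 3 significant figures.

Volume: 123,000 US gal × 3.785 L/gal = 465,555 L.
Alkalinity to add: (124 − 76) = 48 mg/L as CaCO₃ × 465,555 L = 22,350 g as CaCO₃.
Equivalents: 22,350 g ÷ 50 g/eq = 446.9 eq.
NaHCO₃ supplies 1 eq per mole → 446.9 mol.
Mass: 446.9 mol × 84 g/mol = 37,540 g.

37.5 kg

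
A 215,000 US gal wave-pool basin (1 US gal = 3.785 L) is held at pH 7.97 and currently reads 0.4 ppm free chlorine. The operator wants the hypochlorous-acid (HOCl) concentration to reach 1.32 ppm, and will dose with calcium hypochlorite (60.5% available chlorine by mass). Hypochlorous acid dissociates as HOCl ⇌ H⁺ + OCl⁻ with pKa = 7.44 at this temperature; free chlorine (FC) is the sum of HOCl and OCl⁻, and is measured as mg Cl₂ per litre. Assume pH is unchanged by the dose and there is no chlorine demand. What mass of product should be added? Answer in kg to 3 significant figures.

7.25 kg

Volume: 215,000 US gal × 3.785 L/gal = 813,775 L.
[OCl⁻]/[HOCl] = 10^(pH − pKa) = 10^(7.97 − 7.44) = 3.388; fraction as HOCl = 1/(1 + 3.388) = 0.2279.
Free chlorine required for 1.32 ppm HOCl: 1.32 / 0.2279 = 5.793 ppm.
FC to add: 5.793 − 0.4 = 5.393 mg/L as Cl₂.
Cl₂ equivalent: 5.393 mg/L × 813,775 L = 4388 g.
Product at 60.5% available Cl: 4388 / 0.605 = 7254 g.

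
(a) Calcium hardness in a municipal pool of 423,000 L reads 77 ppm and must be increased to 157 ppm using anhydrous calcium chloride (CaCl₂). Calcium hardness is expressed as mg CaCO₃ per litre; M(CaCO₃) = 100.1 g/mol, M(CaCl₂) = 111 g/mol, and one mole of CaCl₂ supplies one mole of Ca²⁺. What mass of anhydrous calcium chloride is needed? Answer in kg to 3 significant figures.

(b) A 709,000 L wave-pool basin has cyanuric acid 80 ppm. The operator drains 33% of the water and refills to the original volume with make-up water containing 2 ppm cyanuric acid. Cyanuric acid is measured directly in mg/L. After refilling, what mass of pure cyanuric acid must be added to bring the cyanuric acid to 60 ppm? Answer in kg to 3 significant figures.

(a) Hardness to add: (157 − 77) = 80 mg/L as CaCO₃ × 423,000 L = 33,840 g as CaCO₃.
(a) Moles of Ca²⁺ (1 mol Ca²⁺ ≡ 1 mol CaCO₃): 33,840 / 100.1 g/mol = 338.1 mol.
(a) Mass of CaCl₂: 338.1 × 111 = 37,520 g.

(b) After draining 33% and refilling: 80 × 0.67 + 2 × 0.33 = 54.26 ppm.
(b) Deficit to target: 60 − 54.26 = 5.74 mg/L.
(b) Mass: 5.74 mg/L × 709,000 L = 4070 g cyanuric acid.

(a) 37.5 kg; (b) 4.07 kg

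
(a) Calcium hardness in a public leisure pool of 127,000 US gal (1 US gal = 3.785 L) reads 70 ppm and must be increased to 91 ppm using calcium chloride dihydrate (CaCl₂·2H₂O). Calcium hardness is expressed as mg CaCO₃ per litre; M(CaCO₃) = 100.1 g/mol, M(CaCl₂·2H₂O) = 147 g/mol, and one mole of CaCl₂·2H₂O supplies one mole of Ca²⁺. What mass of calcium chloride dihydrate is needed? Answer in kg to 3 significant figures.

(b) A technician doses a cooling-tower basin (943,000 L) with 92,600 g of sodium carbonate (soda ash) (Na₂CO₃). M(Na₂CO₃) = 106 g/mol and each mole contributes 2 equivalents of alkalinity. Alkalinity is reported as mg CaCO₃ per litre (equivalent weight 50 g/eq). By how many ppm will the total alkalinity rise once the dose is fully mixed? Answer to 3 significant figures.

(a) 14.8 kg; (b) 92.6 ppm

(a) Volume: 127,000 US gal × 3.785 L/gal = 480,695 L.
(a) Hardness to add: (91 − 70) = 21 mg/L as CaCO₃ × 480,695 L = 10,090 g as CaCO₃.
(a) Moles of Ca²⁺ (1 mol Ca²⁺ ≡ 1 mol CaCO₃): 10,090 / 100.1 g/mol = 100.8 mol.
(a) Mass of CaCl₂·2H₂O: 100.8 × 147 = 14,820 g.

(b) Moles of Na₂CO₃: 92,600 g ÷ 106 g/mol = 873.6 mol → 1747 eq of alkalinity.
(b) As CaCO₃: 1747 eq × 50 g/eq = 87,360 g.
(b) Rise: 87,360 g / 943,000 L × 1000 = 92.64 mg/L.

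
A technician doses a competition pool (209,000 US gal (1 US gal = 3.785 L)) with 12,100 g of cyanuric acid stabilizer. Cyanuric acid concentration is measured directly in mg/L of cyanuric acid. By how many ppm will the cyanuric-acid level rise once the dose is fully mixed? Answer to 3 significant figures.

Volume: 209,000 US gal × 3.785 L/gal = 791,065 L.
Rise: 12,100 g / 791,065 L × 1000 = 15.3 mg/L.

15.3 ppm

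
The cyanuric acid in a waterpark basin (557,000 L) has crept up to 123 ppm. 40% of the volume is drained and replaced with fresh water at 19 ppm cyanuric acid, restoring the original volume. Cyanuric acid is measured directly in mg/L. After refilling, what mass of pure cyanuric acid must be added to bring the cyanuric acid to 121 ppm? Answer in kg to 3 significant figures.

22.1 kg

After draining 40% and refilling: 123 × 0.60 + 19 × 0.40 = 81.4 ppm.
Deficit to target: 121 − 81.4 = 39.6 mg/L.
Mass: 39.6 mg/L × 557,000 L = 22,060 g cyanuric acid.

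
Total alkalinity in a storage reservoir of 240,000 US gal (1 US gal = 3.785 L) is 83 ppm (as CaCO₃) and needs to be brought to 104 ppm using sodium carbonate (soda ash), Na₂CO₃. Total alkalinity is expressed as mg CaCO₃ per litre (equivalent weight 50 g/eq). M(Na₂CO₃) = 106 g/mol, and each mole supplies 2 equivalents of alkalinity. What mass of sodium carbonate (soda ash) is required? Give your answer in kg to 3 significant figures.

Volume: 240,000 US gal × 3.785 L/gal = 908,400 L.
Alkalinity to add: (104 − 83) = 21 mg/L as CaCO₃ × 908,400 L = 19,080 g as CaCO₃.
Equivalents: 19,080 g ÷ 50 g/eq = 381.5 eq.
Each mole of Na₂CO₃ supplies 2 eq, so 381.5 / 2 = 190.8 mol.
Mass: 190.8 mol × 106 g/mol = 20,220 g.

20.2 kg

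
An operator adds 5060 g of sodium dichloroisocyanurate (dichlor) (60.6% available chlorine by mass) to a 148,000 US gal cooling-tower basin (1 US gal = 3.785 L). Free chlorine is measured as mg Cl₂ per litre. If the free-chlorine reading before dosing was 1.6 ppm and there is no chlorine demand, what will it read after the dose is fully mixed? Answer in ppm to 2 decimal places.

7.07 ppm

Volume: 148,000 US gal × 3.785 L/gal = 560,180 L.
Available chlorine delivered: 5060 g × 0.606 = 3066 g as Cl₂.
Concentration rise: 3066 g / 560,180 L = 5.474 mg/L = 5.47 ppm.
Final FC: 1.6 + 5.47 = 7.07 ppm.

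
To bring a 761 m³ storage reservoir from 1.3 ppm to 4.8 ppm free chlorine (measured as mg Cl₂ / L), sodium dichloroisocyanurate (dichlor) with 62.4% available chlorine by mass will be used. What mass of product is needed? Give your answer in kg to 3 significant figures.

4.27 kg

Volume: 761 m³ = 761,000 L.
Chlorine deficit: 4.8 − 1.3 = 3.5 ppm = 3.5 mg/L as Cl₂.
Cl₂ equivalent needed: 3.5 mg/L × 761,000 L = 2,664,000 mg = 2664 g.
Product at 62.4% available chlorine: 2664 / 0.624 = 4268 g.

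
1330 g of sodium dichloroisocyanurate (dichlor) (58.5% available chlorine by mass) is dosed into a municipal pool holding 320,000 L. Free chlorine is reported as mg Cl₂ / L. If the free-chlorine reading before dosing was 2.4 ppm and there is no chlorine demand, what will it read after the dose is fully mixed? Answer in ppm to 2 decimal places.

Available chlorine delivered: 1330 g × 0.585 = 778 g as Cl₂.
Concentration rise: 778 g / 320,000 L = 2.431 mg/L = 2.43 ppm.
Final FC: 2.4 + 2.43 = 4.83 ppm.

4.83 ppm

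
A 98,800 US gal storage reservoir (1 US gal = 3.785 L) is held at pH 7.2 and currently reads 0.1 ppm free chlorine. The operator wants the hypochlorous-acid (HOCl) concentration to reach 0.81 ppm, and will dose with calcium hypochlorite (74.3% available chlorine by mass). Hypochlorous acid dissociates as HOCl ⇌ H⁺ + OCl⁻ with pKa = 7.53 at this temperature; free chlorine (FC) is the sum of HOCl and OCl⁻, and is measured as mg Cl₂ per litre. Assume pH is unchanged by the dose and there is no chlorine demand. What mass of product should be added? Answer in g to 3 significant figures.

Volume: 98,800 US gal × 3.785 L/gal = 373,958 L.
[OCl⁻]/[HOCl] = 10^(pH − pKa) = 10^(7.2 − 7.53) = 0.4677; fraction as HOCl = 1/(1 + 0.4677) = 0.6813.
Free chlorine required for 0.81 ppm HOCl: 0.81 / 0.6813 = 1.189 ppm.
FC to add: 1.189 − 0.1 = 1.089 mg/L as Cl₂.
Cl₂ equivalent: 1.089 mg/L × 373,958 L = 407.2 g.
Product at 74.3% available Cl: 407.2 / 0.743 = 548 g.

548 g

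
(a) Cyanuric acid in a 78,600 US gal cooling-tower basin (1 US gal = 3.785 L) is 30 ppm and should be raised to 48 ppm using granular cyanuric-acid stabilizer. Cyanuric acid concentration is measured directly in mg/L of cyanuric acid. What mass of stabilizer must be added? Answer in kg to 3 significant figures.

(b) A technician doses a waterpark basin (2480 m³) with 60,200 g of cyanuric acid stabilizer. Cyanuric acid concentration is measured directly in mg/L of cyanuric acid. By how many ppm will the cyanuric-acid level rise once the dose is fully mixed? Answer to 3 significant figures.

(a) 5.36 kg; (b) 24.3 ppm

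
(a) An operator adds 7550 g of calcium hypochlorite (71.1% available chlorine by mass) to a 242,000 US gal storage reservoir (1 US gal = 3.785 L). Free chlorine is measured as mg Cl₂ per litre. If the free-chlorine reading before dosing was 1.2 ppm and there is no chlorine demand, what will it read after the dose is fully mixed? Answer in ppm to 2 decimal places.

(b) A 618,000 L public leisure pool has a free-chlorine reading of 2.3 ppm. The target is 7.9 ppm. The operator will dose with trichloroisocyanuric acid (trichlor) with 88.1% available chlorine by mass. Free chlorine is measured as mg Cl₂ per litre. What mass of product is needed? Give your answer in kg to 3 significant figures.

(a) 7.06 ppm; (b) 3.93 kg

(a) Volume: 242,000 US gal × 3.785 L/gal = 915,970 L.
(a) Available chlorine delivered: 7550 g × 0.711 = 5368 g as Cl₂.
(a) Concentration rise: 5368 g / 915,970 L = 5.861 mg/L = 5.86 ppm.
(a) Final FC: 1.2 + 5.86 = 7.06 ppm.

(b) Chlorine deficit: 7.9 − 2.3 = 5.6 ppm = 5.6 mg/L as Cl₂.
(b) Cl₂ equivalent needed: 5.6 mg/L × 618,000 L = 3,461,000 mg = 3461 g.
(b) Product at 88.1% available chlorine: 3461 / 0.881 = 3928 g.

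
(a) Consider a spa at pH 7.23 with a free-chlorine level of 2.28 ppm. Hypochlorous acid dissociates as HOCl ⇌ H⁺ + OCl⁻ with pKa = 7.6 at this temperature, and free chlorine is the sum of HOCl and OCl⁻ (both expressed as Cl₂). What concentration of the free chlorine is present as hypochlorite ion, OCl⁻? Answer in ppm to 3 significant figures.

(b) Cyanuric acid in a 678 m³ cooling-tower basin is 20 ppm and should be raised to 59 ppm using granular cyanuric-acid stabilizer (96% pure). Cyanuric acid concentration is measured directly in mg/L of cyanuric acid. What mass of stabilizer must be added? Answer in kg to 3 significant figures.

(a) 0.682 ppm; (b) 27.5 kg

(a) [OCl⁻]/[HOCl] = 10^(pH − pKa) = 10^(7.23 − 7.6) = 10^-0.37 = 0.4266.
(a) Fraction as HOCl = 1 / (1 + 0.4266) = 0.701.
(a) OCl⁻ = (1 − 0.701) × 2.28 ppm = 0.6818 ppm.

(b) Volume: 678 m³ = 678,000 L.
(b) CYA to add: (59 − 20) = 39 mg/L × 678,000 L = 26,440 g cyanuric acid.
(b) At 96% purity: 26,440 / 0.96 = 27,540 g product.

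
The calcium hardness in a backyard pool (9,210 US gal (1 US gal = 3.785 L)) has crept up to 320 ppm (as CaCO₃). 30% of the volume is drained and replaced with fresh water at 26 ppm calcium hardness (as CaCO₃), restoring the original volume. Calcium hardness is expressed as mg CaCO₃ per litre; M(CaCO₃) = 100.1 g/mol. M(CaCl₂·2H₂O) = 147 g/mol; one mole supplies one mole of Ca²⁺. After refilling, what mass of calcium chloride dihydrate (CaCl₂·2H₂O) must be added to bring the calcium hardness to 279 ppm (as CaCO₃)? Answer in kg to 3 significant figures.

2.42 kg

Volume: 9,210 US gal × 3.785 L/gal = 34,860 L.
After draining 30% and refilling: 320 × 0.70 + 26 × 0.30 = 231.8 ppm.
Deficit to target: 279 − 231.8 = 47.2 mg/L.
As CaCO₃: 47.2 mg/L × 34,860 L = 1645 g; ÷ 100.1 = 16.44 mol Ca²⁺.
Mass: 16.44 × 147 = 2416 g.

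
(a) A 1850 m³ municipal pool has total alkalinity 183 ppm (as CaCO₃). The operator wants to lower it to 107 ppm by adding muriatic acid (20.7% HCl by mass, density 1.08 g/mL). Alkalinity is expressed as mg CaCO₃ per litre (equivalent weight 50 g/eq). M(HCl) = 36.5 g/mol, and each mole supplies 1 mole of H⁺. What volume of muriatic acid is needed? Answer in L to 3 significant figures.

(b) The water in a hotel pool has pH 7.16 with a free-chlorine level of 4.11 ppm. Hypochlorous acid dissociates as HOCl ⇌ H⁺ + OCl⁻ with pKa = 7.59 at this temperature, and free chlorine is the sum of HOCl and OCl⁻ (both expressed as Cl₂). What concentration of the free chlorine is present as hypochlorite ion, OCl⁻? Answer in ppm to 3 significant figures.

(a) Volume: 1850 m³ = 1,850,000 L.
(a) Alkalinity to neutralize: (183 − 107) = 76 mg/L as CaCO₃ × 1,850,000 L = 140,600 g as CaCO₃.
(a) Equivalents of H⁺ required: 140,600 ÷ 50 g/eq = 2812 eq = 2812 mol HCl.
(a) Mass of HCl: 2812 × 36.5 = 102,600 g.
(a) Mass of 20.7% solution: 102,600 / 0.207 = 495,800 g.
(a) Volume: 495,800 g ÷ 1.08 g/mL = 459,100 mL.

(b) [OCl⁻]/[HOCl] = 10^(pH − pKa) = 10^(7.16 − 7.59) = 10^-0.43 = 0.3715.
(b) Fraction as HOCl = 1 / (1 + 0.3715) = 0.7291.
(b) OCl⁻ = (1 − 0.7291) × 4.11 ppm = 1.113 ppm.

(a) 459 L; (b) 1.11 ppm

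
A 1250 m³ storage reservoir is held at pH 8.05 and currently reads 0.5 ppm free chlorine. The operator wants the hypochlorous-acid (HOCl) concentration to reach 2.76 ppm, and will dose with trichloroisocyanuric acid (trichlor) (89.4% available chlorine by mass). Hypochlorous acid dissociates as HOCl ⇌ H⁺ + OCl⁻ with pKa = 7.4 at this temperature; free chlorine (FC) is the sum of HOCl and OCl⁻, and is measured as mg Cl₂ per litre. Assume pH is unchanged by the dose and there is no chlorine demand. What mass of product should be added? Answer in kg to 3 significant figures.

20.4 kg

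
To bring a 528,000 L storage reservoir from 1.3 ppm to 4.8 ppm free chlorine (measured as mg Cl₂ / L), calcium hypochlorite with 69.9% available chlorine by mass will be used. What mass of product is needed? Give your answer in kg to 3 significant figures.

Chlorine deficit: 4.8 − 1.3 = 3.5 ppm = 3.5 mg/L as Cl₂.
Cl₂ equivalent needed: 3.5 mg/L × 528,000 L = 1,848,000 mg = 1848 g.
Product at 69.9% available chlorine: 1848 / 0.699 = 2644 g.

2.64 kg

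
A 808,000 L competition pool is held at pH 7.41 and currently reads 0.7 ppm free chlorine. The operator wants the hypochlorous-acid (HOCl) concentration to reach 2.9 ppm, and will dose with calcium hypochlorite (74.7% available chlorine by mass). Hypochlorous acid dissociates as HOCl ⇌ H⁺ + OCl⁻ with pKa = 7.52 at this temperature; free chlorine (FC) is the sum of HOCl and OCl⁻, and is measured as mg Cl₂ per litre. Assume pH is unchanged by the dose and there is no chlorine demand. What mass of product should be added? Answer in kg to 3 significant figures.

4.81 kg

[OCl⁻]/[HOCl] = 10^(pH − pKa) = 10^(7.41 − 7.52) = 0.7762; fraction as HOCl = 1/(1 + 0.7762) = 0.563.
Free chlorine required for 2.9 ppm HOCl: 2.9 / 0.563 = 5.151 ppm.
FC to add: 5.151 − 0.7 = 4.451 mg/L as Cl₂.
Cl₂ equivalent: 4.451 mg/L × 808,000 L = 3597 g.
Product at 74.7% available Cl: 3597 / 0.747 = 4815 g.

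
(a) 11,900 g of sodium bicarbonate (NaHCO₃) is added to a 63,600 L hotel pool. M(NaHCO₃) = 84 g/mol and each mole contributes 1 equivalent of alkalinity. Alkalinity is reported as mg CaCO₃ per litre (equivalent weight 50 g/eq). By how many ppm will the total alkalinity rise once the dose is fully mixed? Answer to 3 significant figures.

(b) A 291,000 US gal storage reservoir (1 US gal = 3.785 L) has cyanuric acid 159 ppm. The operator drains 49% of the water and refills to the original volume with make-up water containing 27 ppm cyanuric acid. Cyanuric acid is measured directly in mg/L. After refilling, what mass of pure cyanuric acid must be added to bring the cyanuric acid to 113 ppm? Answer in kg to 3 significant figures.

(a) 111 ppm; (b) 20.6 kg

(a) Moles of NaHCO₃: 11,900 g ÷ 84 g/mol = 141.7 mol → 141.7 eq of alkalinity.
(a) As CaCO₃: 141.7 eq × 50 g/eq = 7083 g.
(a) Rise: 7083 g / 63,600 L × 1000 = 111.4 mg/L.

(b) Volume: 291,000 US gal × 3.785 L/gal = 1,101,435 L.
(b) After draining 49% and refilling: 159 × 0.51 + 27 × 0.49 = 94.32 ppm.
(b) Deficit to target: 113 − 94.32 = 18.68 mg/L.
(b) Mass: 18.68 mg/L × 1,101,435 L = 20,570 g cyanuric acid.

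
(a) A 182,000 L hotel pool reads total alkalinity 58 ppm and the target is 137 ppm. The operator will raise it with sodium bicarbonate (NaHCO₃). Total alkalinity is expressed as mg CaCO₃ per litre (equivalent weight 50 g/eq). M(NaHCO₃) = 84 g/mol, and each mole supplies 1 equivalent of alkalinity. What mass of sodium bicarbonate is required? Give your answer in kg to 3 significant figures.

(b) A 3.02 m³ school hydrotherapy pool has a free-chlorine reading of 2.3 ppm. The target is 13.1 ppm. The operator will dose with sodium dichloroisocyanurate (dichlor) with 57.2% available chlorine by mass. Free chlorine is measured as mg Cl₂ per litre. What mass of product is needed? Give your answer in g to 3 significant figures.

(a) 24.2 kg; (b) 57.0 g

(a) Alkalinity to add: (137 − 58) = 79 mg/L as CaCO₃ × 182,000 L = 14,380 g as CaCO₃.
(a) Equivalents: 14,380 g ÷ 50 g/eq = 287.6 eq.
(a) NaHCO₃ supplies 1 eq per mole → 287.6 mol.
(a) Mass: 287.6 mol × 84 g/mol = 24,160 g.

(b) Volume: 3.02 m³ = 3,020 L.
(b) Chlorine deficit: 13.1 − 2.3 = 10.8 ppm = 10.8 mg/L as Cl₂.
(b) Cl₂ equivalent needed: 10.8 mg/L × 3,020 L = 32,620 mg = 32.62 g.
(b) Product at 57.2% available chlorine: 32.62 / 0.572 = 57.02 g.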